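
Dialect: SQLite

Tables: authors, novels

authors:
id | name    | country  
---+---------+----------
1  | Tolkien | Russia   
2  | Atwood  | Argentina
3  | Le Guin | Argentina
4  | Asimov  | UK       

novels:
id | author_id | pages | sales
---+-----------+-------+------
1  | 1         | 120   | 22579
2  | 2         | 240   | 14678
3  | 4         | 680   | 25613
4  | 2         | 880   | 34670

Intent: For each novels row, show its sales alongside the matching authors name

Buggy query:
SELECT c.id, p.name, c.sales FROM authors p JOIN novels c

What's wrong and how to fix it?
Bug: JOIN with no ON clause produces a cartesian product; every novels row pairs with every authors row

Fix: Add ON c.author_id = p.id to the JOIN

Corrected query:
SELECT c.id, p.name, c.sales FROM authors p JOIN novels c ON c.author_id = p.id

Result:
id | name    | sales
---+---------+------
1  | Tolkien | 22579
2  | Atwood  | 14678
3  | Asimov  | 25613
4  | Atwood  | 34670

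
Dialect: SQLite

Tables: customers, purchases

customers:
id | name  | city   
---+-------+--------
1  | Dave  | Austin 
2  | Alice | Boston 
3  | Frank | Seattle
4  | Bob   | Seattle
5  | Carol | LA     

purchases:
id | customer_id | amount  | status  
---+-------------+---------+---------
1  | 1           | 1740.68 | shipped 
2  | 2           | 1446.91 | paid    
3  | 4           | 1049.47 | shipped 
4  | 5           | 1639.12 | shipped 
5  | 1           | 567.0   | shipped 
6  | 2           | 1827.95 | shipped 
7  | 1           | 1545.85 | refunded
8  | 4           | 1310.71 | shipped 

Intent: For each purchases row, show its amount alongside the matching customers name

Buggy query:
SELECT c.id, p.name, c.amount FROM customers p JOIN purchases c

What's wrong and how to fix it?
Bug: JOIN with no ON clause produces a cartesian product; every purchases row pairs with every customers row

Fix: Add ON c.customer_id = p.id to the JOIN

Corrected query:
SELECT c.id, p.name, c.amount FROM customers p JOIN purchases c ON c.customer_id = p.id

Result:
id | name  | amount 
---+-------+--------
1  | Dave  | 1740.68
2  | Alice | 1446.91
3  | Bob   | 1049.47
4  | Carol | 1639.12
5  | Dave  | 567    
6  | Alice | 1827.95
7  | Dave  | 1545.85
8  | Bob   | 1310.71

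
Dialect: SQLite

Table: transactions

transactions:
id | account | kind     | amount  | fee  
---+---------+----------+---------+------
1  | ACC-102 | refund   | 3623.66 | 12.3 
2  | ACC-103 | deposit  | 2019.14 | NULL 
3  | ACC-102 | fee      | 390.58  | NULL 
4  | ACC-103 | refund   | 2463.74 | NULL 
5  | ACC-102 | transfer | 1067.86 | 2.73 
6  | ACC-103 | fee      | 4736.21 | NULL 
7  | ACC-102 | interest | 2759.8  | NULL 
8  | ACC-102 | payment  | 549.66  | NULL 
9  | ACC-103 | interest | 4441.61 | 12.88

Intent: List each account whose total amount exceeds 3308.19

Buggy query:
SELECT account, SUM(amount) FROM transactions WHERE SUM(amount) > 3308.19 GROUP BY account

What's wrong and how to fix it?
Bug: Aggregate functions cannot appear in a WHERE clause

Fix: Use HAVING (which filters groups after aggregation) instead of WHERE

Corrected query:
SELECT account, SUM(amount) FROM transactions GROUP BY account HAVING SUM(amount) > 3308.19

Result:
account | SUM(amount)
--------+------------
ACC-102 | 8391.56    
ACC-103 | 13660.7    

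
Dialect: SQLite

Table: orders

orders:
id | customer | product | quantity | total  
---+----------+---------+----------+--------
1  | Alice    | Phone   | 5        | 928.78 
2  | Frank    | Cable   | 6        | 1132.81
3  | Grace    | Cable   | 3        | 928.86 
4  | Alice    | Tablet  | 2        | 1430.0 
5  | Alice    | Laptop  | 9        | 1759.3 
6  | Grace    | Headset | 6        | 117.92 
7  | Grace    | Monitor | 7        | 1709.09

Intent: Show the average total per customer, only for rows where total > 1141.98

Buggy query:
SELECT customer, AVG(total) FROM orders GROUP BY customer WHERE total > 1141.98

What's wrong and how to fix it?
Bug: Row-level WHERE must come before GROUP BY in the clause order

Fix: Place WHERE between FROM and GROUP BY

Corrected query:
SELECT customer, AVG(total) FROM orders WHERE total > 1141.98 GROUP BY customer

Result:
customer | AVG(total)
---------+-----------
Alice    | 1594.65   
Grace    | 1709.09   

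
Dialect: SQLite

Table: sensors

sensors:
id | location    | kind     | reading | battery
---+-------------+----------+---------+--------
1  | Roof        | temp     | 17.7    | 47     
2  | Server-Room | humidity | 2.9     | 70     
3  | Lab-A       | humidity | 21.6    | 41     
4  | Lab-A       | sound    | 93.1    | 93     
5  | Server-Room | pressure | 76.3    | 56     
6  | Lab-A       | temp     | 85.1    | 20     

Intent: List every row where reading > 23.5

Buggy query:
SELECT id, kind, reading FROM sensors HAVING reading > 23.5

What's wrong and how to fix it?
Bug: HAVING filters the output of aggregation, but this query has no GROUP BY and no aggregate functions, so SQLite rejects it (HAVING clause on a non-aggregate query); the condition here is per row

Fix: Use WHERE for row-level filtering

Corrected query:
SELECT id, kind, reading FROM sensors WHERE reading > 23.5

Result:
id | kind     | reading
---+----------+--------
4  | sound    | 93.1   
5  | pressure | 76.3   
6  | temp     | 85.1   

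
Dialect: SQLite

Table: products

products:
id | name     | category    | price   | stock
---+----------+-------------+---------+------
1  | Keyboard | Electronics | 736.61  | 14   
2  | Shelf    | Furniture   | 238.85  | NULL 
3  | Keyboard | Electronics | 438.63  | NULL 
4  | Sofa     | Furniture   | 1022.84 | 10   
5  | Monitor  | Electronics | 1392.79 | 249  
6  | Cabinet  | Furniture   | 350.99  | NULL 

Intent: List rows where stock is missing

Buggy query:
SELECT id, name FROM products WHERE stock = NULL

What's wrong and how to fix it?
Bug: Comparing to NULL with '=' never matches; NULL = NULL is unknown, not true

Fix: Use IS NULL to test for NULL

Corrected query:
SELECT id, name FROM products WHERE stock IS NULL

Result:
id | name    
---+---------
2  | Shelf   
3  | Keyboard
6  | Cabinet 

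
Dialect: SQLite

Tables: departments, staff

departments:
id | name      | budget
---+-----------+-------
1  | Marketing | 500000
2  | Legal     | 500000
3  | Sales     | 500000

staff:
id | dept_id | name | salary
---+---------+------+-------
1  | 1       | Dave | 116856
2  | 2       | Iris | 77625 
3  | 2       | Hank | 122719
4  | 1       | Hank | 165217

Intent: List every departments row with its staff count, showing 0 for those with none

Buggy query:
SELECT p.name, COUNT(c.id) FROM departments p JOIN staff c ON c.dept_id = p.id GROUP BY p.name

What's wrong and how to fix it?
Bug: INNER JOIN drops departments rows that have no matching staff rows

Fix: Use LEFT JOIN so parents without children still appear (COUNT(c.id) gives 0)

Corrected query:
SELECT p.name, COUNT(c.id) FROM departments p LEFT JOIN staff c ON c.dept_id = p.id GROUP BY p.name

Result:
name      | COUNT(c.id)
----------+------------
Legal     | 2          
Marketing | 2          
Sales     | 0          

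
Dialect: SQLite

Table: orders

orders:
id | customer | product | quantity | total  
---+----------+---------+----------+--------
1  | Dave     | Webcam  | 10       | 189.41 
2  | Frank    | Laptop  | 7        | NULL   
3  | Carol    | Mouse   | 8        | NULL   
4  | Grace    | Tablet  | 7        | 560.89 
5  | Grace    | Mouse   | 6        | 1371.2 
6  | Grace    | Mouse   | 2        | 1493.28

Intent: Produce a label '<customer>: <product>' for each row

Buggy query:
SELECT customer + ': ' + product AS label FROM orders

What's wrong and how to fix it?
Bug: '+' is numeric addition; on text columns SQLite converts them to 0 instead of concatenating

Fix: Replace + with || to concatenate text

Corrected query:
SELECT customer || ': ' || product AS label FROM orders

Result:
label        
-------------
Dave: Webcam 
Frank: Laptop
Carol: Mouse 
Grace: Tablet
Grace: Mouse 
Grace: Mouse 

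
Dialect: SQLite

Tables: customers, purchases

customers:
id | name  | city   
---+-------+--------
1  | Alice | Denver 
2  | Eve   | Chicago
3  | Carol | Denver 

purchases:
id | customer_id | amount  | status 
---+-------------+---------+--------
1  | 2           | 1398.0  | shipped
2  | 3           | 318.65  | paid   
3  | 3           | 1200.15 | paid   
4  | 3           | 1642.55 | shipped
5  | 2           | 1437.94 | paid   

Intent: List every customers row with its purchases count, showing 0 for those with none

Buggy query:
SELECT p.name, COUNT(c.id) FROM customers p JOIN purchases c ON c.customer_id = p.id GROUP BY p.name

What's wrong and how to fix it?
Bug: An inner join excludes parents with zero children

Fix: Switch to LEFT JOIN to retain unmatched parent rows

Corrected query:
SELECT p.name, COUNT(c.id) FROM customers p LEFT JOIN purchases c ON c.customer_id = p.id GROUP BY p.name

Result:
name  | COUNT(c.id)
------+------------
Alice | 0          
Carol | 3          
Eve   | 2          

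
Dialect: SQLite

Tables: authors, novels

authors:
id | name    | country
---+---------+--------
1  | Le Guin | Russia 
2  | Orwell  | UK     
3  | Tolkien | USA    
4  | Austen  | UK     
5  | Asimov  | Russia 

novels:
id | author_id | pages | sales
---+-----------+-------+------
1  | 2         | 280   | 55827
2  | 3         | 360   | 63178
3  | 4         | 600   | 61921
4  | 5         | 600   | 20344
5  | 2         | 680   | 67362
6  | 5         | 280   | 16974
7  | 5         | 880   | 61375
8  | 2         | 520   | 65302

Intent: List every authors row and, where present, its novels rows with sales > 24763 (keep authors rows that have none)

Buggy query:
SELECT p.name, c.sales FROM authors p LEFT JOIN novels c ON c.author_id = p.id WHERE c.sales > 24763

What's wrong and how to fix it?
Bug: A WHERE condition on the right-hand table after LEFT JOIN drops unmatched parents

Fix: Move the right-table condition into the ON clause so unmatched parents are kept

Corrected query:
SELECT p.name, c.sales FROM authors p LEFT JOIN novels c ON c.author_id = p.id AND c.sales > 24763

Result:
name    | sales
--------+------
Le Guin | NULL 
Orwell  | 55827
Orwell  | 65302
Orwell  | 67362
Tolkien | 63178
Austen  | 61921
Asimov  | 61375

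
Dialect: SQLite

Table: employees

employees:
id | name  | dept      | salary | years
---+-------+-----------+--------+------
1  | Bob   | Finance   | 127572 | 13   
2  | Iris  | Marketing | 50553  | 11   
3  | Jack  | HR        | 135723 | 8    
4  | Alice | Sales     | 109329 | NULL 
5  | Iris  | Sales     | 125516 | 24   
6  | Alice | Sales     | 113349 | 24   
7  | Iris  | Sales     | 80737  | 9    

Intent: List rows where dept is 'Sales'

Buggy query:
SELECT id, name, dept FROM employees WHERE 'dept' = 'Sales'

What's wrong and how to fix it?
Bug: 'dept' in single quotes is a string literal, not the column; the comparison is literal-vs-literal and never true

Fix: Reference the column as dept without single quotes

Corrected query:
SELECT id, name, dept FROM employees WHERE dept = 'Sales'

Result:
id | name  | dept 
---+-------+------
4  | Alice | Sales
5  | Iris  | Sales
6  | Alice | Sales
7  | Iris  | Sales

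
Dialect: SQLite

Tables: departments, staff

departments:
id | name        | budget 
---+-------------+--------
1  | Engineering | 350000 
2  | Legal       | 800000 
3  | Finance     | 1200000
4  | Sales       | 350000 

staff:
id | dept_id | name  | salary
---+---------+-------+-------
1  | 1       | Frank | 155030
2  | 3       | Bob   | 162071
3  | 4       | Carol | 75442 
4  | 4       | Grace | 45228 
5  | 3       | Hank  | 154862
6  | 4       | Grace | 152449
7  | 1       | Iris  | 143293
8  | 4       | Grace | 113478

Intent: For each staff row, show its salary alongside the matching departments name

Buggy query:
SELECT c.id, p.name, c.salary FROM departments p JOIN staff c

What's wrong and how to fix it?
Bug: JOIN with no ON clause produces a cartesian product; every staff row pairs with every departments row

Fix: Specify the join condition linking the foreign key to the parent id

Corrected query:
SELECT c.id, p.name, c.salary FROM departments p JOIN staff c ON c.dept_id = p.id

Result:
id | name        | salary
---+-------------+-------
1  | Engineering | 155030
2  | Finance     | 162071
3  | Sales       | 75442 
4  | Sales       | 45228 
5  | Finance     | 154862
6  | Sales       | 152449
7  | Engineering | 143293
8  | Sales       | 113478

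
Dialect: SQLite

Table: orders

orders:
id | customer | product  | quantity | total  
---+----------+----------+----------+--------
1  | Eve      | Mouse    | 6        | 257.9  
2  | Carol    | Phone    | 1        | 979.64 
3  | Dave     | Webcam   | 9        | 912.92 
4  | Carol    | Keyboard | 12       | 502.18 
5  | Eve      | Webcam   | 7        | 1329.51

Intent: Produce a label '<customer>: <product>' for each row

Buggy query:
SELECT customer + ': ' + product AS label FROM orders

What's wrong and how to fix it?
Bug: '+' is numeric addition; on text columns SQLite converts them to 0 instead of concatenating

Fix: Replace + with || to concatenate text

Corrected query:
SELECT customer || ': ' || product AS label FROM orders

Result:
label          
---------------
Eve: Mouse     
Carol: Phone   
Dave: Webcam   
Carol: Keyboard
Eve: Webcam    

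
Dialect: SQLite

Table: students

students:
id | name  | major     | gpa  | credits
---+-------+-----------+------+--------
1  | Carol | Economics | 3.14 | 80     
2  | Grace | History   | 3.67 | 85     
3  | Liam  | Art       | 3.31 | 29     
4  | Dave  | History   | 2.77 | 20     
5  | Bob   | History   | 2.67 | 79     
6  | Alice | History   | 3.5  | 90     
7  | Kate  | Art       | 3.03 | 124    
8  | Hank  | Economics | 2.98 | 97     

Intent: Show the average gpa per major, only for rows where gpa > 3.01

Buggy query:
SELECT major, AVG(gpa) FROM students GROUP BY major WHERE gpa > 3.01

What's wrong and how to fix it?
Bug: WHERE cannot follow GROUP BY

Fix: Move the WHERE clause before GROUP BY

Corrected query:
SELECT major, AVG(gpa) FROM students WHERE gpa > 3.01 GROUP BY major

Result:
major     | AVG(gpa)
----------+---------
Art       | 3.17    
Economics | 3.14    
History   | 3.585   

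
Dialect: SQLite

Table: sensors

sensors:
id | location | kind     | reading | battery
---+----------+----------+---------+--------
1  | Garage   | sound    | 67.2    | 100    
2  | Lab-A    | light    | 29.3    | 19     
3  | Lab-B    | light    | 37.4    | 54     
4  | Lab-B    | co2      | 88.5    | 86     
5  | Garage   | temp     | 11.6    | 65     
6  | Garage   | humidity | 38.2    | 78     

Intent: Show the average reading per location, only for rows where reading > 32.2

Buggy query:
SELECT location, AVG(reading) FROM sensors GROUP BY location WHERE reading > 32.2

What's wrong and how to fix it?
Bug: Row-level WHERE must come before GROUP BY in the clause order

Fix: Place WHERE between FROM and GROUP BY

Corrected query:
SELECT location, AVG(reading) FROM sensors WHERE reading > 32.2 GROUP BY location

Result:
location | AVG(reading)
---------+-------------
Garage   | 52.7        
Lab-B    | 62.95       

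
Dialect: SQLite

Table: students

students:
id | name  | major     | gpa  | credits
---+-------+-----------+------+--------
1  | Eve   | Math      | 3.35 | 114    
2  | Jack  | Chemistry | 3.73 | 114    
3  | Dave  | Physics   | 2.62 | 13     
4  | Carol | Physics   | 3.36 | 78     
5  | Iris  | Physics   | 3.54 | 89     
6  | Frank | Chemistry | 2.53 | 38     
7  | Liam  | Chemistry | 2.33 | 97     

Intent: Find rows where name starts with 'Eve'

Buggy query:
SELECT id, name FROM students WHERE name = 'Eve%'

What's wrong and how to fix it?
Bug: '=' compares the literal string including the % character; pattern matching needs LIKE

Fix: Replace '=' with LIKE so 'Eve%' is treated as a pattern

Corrected query:
SELECT id, name FROM students WHERE name LIKE 'Eve%'

Result:
id | name
---+-----
1  | Eve 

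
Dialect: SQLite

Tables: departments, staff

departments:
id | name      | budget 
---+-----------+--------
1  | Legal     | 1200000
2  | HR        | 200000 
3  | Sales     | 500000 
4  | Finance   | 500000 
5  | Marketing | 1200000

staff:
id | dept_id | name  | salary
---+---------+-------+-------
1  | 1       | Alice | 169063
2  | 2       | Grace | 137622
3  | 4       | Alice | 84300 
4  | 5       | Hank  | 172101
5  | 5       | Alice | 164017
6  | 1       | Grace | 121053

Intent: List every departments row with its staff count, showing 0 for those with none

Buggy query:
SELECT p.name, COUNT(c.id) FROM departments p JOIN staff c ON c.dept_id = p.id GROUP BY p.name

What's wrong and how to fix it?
Bug: INNER JOIN drops departments rows that have no matching staff rows

Fix: Use LEFT JOIN so parents without children still appear (COUNT(c.id) gives 0)

Corrected query:
SELECT p.name, COUNT(c.id) FROM departments p LEFT JOIN staff c ON c.dept_id = p.id GROUP BY p.name

Result:
name      | COUNT(c.id)
----------+------------
Finance   | 1          
HR        | 1          
Legal     | 2          
Marketing | 2          
Sales     | 0          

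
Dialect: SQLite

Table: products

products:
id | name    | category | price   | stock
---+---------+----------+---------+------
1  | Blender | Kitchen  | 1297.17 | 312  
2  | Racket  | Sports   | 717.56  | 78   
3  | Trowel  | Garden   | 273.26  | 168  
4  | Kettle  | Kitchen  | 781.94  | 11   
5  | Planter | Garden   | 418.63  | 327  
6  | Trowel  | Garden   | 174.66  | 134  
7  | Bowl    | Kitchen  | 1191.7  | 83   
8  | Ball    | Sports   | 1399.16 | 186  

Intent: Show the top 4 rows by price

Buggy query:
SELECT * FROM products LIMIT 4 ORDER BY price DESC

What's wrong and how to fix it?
Bug: LIMIT must come after ORDER BY

Fix: Sort with ORDER BY, then apply LIMIT

Corrected query:
SELECT * FROM products ORDER BY price DESC LIMIT 4

Result:
id | name    | category | price   | stock
---+---------+----------+---------+------
8  | Ball    | Sports   | 1399.16 | 186  
1  | Blender | Kitchen  | 1297.17 | 312  
7  | Bowl    | Kitchen  | 1191.7  | 83   
4  | Kettle  | Kitchen  | 781.94  | 11   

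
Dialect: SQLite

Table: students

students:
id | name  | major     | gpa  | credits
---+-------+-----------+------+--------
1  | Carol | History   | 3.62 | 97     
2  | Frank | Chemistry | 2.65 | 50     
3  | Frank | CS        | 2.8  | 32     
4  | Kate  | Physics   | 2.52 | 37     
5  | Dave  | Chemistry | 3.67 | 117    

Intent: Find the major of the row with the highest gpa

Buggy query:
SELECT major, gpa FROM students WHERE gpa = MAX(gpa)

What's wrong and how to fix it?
Bug: WHERE is evaluated per row; an aggregate over the whole table isn't defined there

Fix: Use a subquery: WHERE gpa = (SELECT MAX(gpa) FROM students)

Corrected query:
SELECT major, gpa FROM students WHERE gpa = (SELECT MAX(gpa) FROM students)

Result:
major     | gpa 
----------+-----
Chemistry | 3.67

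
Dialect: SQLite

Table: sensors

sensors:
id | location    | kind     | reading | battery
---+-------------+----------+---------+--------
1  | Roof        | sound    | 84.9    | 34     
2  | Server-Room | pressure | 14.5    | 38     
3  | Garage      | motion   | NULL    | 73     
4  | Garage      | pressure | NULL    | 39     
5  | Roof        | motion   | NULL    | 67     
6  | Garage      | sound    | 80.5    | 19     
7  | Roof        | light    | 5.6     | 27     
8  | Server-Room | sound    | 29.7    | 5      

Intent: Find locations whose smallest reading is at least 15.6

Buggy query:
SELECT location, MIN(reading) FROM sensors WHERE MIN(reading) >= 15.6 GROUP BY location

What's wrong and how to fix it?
Bug: MIN() in WHERE is a misuse of aggregate

Fix: Use HAVING for the per-group MIN condition

Corrected query:
SELECT location, MIN(reading) FROM sensors GROUP BY location HAVING MIN(reading) >= 15.6

Result:
location | MIN(reading)
---------+-------------
Garage   | 80.5        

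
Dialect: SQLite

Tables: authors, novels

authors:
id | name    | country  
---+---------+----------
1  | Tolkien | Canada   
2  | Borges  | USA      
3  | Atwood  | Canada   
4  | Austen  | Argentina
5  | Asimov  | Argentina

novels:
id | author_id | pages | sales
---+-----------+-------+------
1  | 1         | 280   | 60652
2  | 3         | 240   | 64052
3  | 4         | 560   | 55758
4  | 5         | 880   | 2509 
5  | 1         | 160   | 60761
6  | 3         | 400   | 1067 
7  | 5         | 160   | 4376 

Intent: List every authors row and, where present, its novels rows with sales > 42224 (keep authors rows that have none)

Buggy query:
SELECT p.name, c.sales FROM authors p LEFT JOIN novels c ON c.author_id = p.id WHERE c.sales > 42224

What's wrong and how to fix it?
Bug: A WHERE condition on the right-hand table after LEFT JOIN drops unmatched parents

Fix: Put 'c.sales > 42224' in the JOIN's ON clause instead of WHERE

Corrected query:
SELECT p.name, c.sales FROM authors p LEFT JOIN novels c ON c.author_id = p.id AND c.sales > 42224

Result:
name    | sales
--------+------
Tolkien | 60652
Tolkien | 60761
Borges  | NULL 
Atwood  | 64052
Austen  | 55758
Asimov  | NULL 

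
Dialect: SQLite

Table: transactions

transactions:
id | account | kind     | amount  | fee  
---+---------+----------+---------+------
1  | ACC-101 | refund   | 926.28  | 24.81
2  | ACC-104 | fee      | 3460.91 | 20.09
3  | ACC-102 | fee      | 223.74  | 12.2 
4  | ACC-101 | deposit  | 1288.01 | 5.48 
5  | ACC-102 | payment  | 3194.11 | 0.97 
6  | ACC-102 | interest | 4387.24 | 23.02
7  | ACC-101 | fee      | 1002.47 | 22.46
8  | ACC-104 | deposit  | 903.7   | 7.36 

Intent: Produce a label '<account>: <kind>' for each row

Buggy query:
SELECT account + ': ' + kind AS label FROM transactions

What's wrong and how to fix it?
Bug: SQLite uses || for string concatenation; + coerces text to numbers (yielding 0)

Fix: Replace + with || to concatenate text

Corrected query:
SELECT account || ': ' || kind AS label FROM transactions

Result:
label            
-----------------
ACC-101: refund  
ACC-104: fee     
ACC-102: fee     
ACC-101: deposit 
ACC-102: payment 
ACC-102: interest
ACC-101: fee     
ACC-104: deposit 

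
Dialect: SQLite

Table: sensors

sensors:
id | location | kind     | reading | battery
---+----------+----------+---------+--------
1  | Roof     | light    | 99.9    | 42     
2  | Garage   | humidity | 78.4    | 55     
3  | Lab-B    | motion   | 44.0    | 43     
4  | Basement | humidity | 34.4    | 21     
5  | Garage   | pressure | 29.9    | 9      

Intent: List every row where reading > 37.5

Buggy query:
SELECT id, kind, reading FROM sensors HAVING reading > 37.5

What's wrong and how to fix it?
Bug: This is a non-aggregate query (no GROUP BY, no aggregates), so in SQLite the HAVING clause is invalid here; a row-level condition belongs in WHERE

Fix: Use WHERE for row-level filtering

Corrected query:
SELECT id, kind, reading FROM sensors WHERE reading > 37.5

Result:
id | kind     | reading
---+----------+--------
1  | light    | 99.9   
2  | humidity | 78.4   
3  | motion   | 44     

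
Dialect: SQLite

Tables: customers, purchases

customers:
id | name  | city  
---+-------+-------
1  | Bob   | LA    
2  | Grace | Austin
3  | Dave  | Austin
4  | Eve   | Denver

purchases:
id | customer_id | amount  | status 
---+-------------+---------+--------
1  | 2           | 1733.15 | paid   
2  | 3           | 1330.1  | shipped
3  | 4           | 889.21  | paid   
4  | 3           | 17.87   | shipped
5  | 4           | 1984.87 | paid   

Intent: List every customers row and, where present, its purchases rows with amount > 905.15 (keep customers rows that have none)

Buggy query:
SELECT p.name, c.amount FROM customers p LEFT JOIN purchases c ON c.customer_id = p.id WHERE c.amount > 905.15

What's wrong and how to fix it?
Bug: Filtering c.amount in WHERE discards the NULL rows produced by LEFT JOIN, turning it into an inner join

Fix: Put 'c.amount > 905.15' in the JOIN's ON clause instead of WHERE

Corrected query:
SELECT p.name, c.amount FROM customers p LEFT JOIN purchases c ON c.customer_id = p.id AND c.amount > 905.15

Result:
name  | amount 
------+--------
Bob   | NULL   
Grace | 1733.15
Dave  | 1330.1 
Eve   | 1984.87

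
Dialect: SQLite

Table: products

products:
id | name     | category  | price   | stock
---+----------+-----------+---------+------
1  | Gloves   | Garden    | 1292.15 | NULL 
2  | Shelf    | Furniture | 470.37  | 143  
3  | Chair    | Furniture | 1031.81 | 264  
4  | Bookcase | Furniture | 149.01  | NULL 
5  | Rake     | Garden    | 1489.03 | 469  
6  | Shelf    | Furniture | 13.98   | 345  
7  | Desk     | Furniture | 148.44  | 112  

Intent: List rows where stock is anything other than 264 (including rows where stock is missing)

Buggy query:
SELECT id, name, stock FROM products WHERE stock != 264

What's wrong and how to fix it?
Bug: Inequality against NULL is unknown, not true; rows with NULL are dropped

Fix: Handle NULL separately with IS NULL alongside the inequality

Corrected query:
SELECT id, name, stock FROM products WHERE stock != 264 OR stock IS NULL

Result:
id | name     | stock
---+----------+------
1  | Gloves   | NULL 
2  | Shelf    | 143  
4  | Bookcase | NULL 
5  | Rake     | 469  
6  | Shelf    | 345  
7  | Desk     | 112  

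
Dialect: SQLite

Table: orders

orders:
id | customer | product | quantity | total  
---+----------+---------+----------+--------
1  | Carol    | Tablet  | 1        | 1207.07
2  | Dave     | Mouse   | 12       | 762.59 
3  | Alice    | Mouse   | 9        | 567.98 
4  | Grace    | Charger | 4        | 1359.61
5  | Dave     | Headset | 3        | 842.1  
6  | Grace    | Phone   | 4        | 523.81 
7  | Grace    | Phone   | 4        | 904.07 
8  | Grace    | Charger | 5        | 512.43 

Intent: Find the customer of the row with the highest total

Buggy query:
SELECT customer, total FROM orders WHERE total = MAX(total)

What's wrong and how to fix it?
Bug: MAX(total) is an aggregate and cannot be used directly in WHERE

Fix: Wrap MAX in a scalar subquery so WHERE compares against a single value

Corrected query:
SELECT customer, total FROM orders WHERE total = (SELECT MAX(total) FROM orders)

Result:
customer | total  
---------+--------
Grace    | 1359.61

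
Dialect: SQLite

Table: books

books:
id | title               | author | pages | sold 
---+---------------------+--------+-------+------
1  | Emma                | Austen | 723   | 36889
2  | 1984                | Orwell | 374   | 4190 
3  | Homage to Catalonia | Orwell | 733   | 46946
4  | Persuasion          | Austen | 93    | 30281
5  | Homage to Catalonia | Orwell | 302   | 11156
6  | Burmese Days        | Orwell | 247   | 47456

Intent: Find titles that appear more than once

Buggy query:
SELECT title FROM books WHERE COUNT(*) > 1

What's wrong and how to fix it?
Bug: COUNT(*) is an aggregate and cannot be used in WHERE

Fix: GROUP BY title, then filter groups with HAVING COUNT(*) > 1

Corrected query:
SELECT title FROM books GROUP BY title HAVING COUNT(*) > 1

Result:
title              
-------------------
Homage to Catalonia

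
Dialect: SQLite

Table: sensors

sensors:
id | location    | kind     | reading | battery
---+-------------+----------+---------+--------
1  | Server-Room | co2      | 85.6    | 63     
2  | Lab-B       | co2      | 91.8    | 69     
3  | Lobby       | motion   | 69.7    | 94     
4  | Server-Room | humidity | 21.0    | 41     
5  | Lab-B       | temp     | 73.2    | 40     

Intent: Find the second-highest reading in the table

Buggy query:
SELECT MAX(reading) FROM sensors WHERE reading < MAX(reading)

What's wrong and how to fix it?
Bug: MAX(reading) on the right of the comparison is an aggregate-in-WHERE error

Fix: Compute the overall MAX in a subquery, then take MAX of rows below it

Corrected query:
SELECT MAX(reading) FROM sensors WHERE reading < (SELECT MAX(reading) FROM sensors)

Result:
MAX(reading)
------------
85.6        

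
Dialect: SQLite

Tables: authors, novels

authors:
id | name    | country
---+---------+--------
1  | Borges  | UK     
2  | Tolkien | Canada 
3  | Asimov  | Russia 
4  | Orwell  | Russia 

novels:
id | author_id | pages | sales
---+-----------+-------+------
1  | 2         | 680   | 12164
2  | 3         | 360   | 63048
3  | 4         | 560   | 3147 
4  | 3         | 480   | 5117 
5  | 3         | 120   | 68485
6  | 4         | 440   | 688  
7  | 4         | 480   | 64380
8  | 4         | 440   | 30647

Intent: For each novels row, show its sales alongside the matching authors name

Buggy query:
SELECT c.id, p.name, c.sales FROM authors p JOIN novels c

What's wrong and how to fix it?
Bug: JOIN with no ON clause produces a cartesian product; every novels row pairs with every authors row

Fix: Specify the join condition linking the foreign key to the parent id

Corrected query:
SELECT c.id, p.name, c.sales FROM authors p JOIN novels c ON c.author_id = p.id

Result:
id | name    | sales
---+---------+------
1  | Tolkien | 12164
2  | Asimov  | 63048
3  | Orwell  | 3147 
4  | Asimov  | 5117 
5  | Asimov  | 68485
6  | Orwell  | 688  
7  | Orwell  | 64380
8  | Orwell  | 30647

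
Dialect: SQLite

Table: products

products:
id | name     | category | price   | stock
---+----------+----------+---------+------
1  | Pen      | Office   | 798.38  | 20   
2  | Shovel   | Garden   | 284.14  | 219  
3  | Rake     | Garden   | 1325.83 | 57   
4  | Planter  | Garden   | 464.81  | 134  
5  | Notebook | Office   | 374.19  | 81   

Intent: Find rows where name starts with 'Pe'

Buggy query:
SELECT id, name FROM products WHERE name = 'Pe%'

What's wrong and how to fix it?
Bug: '=' compares the literal string including the % character; pattern matching needs LIKE

Fix: Replace '=' with LIKE so 'Pe%' is treated as a pattern

Corrected query:
SELECT id, name FROM products WHERE name LIKE 'Pe%'

Result:
id | name
---+-----
1  | Pen 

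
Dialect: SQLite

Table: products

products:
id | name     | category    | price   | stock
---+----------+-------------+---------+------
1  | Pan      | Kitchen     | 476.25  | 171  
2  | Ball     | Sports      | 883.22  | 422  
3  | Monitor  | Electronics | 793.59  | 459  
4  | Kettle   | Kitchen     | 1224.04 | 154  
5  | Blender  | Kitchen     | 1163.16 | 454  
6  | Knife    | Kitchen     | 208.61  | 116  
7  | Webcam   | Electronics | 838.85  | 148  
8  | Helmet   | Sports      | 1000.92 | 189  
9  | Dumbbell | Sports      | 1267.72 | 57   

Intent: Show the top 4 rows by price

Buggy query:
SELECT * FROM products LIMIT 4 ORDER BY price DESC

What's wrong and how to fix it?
Bug: LIMIT must come after ORDER BY

Fix: Sort with ORDER BY, then apply LIMIT

Corrected query:
SELECT * FROM products ORDER BY price DESC LIMIT 4

Result:
id | name     | category | price   | stock
---+----------+----------+---------+------
9  | Dumbbell | Sports   | 1267.72 | 57   
4  | Kettle   | Kitchen  | 1224.04 | 154  
5  | Blender  | Kitchen  | 1163.16 | 454  
8  | Helmet   | Sports   | 1000.92 | 189  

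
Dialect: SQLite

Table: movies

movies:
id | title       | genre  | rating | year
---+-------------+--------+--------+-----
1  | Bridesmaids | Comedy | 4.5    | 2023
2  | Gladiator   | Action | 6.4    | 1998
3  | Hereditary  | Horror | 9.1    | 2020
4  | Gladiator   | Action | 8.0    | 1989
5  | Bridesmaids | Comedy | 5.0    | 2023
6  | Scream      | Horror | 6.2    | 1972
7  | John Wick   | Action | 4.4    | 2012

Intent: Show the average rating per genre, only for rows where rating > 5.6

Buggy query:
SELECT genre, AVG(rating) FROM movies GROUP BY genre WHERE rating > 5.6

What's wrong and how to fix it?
Bug: Row-level WHERE must come before GROUP BY in the clause order

Fix: Place WHERE between FROM and GROUP BY

Corrected query:
SELECT genre, AVG(rating) FROM movies WHERE rating > 5.6 GROUP BY genre

Result:
genre  | AVG(rating)
-------+------------
Action | 7.2        
Horror | 7.65       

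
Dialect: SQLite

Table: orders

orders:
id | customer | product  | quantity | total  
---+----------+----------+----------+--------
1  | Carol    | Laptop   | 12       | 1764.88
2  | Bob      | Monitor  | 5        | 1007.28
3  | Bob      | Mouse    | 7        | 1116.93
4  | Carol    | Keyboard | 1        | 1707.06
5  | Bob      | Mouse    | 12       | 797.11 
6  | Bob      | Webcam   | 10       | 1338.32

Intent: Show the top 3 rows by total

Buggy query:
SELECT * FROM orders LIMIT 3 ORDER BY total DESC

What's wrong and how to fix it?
Bug: LIMIT must come after ORDER BY

Fix: Swap the clauses: ORDER BY first, then LIMIT

Corrected query:
SELECT * FROM orders ORDER BY total DESC LIMIT 3

Result:
id | customer | product  | quantity | total  
---+----------+----------+----------+--------
1  | Carol    | Laptop   | 12       | 1764.88
4  | Carol    | Keyboard | 1        | 1707.06
6  | Bob      | Webcam   | 10       | 1338.32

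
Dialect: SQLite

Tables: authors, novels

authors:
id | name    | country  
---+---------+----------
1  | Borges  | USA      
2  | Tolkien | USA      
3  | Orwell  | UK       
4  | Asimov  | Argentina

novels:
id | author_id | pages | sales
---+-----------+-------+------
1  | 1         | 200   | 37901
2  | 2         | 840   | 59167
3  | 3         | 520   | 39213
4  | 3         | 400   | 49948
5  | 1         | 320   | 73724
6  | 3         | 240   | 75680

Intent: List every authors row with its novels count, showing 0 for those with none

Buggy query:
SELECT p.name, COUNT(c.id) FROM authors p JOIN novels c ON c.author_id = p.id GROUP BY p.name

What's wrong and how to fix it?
Bug: INNER JOIN drops authors rows that have no matching novels rows

Fix: Switch to LEFT JOIN to retain unmatched parent rows

Corrected query:
SELECT p.name, COUNT(c.id) FROM authors p LEFT JOIN novels c ON c.author_id = p.id GROUP BY p.name

Result:
name    | COUNT(c.id)
--------+------------
Asimov  | 0          
Borges  | 2          
Orwell  | 3          
Tolkien | 1          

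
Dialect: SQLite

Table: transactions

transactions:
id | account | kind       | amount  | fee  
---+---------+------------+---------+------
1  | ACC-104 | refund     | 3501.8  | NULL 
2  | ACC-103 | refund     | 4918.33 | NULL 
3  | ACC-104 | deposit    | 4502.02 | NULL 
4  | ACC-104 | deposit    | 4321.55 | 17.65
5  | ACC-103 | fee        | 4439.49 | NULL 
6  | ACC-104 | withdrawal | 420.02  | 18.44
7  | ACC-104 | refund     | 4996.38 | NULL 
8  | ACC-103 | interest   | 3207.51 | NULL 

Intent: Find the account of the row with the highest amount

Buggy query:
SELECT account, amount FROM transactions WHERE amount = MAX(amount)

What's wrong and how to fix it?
Bug: WHERE is evaluated per row; an aggregate over the whole table isn't defined there

Fix: Wrap MAX in a scalar subquery so WHERE compares against a single value

Corrected query:
SELECT account, amount FROM transactions WHERE amount = (SELECT MAX(amount) FROM transactions)

Result:
account | amount 
--------+--------
ACC-104 | 4996.38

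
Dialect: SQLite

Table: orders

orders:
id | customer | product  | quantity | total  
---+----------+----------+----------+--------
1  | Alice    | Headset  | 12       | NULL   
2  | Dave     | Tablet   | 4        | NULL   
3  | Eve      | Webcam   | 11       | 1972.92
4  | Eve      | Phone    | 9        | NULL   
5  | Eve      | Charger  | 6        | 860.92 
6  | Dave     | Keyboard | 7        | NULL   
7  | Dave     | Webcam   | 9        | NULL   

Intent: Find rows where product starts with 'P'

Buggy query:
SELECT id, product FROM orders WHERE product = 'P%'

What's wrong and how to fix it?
Bug: '=' compares the literal string including the % character; pattern matching needs LIKE

Fix: Replace '=' with LIKE so 'P%' is treated as a pattern

Corrected query:
SELECT id, product FROM orders WHERE product LIKE 'P%'

Result:
id | product
---+--------
4  | Phone  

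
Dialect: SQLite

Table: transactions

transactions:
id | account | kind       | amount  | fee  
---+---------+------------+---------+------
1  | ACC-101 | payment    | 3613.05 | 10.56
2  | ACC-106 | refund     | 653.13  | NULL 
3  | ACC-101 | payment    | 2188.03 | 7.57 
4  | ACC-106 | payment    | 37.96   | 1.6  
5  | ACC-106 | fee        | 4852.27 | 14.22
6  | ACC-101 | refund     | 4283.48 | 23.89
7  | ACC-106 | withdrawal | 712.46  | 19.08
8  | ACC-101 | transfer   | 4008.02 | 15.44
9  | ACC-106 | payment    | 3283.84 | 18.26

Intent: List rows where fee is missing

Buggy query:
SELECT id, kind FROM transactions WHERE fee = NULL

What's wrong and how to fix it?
Bug: '= NULL' is always unknown in SQL three-valued logic, so no rows match

Fix: Replace '= NULL' with 'IS NULL'

Corrected query:
SELECT id, kind FROM transactions WHERE fee IS NULL

Result:
id | kind  
---+-------
2  | refund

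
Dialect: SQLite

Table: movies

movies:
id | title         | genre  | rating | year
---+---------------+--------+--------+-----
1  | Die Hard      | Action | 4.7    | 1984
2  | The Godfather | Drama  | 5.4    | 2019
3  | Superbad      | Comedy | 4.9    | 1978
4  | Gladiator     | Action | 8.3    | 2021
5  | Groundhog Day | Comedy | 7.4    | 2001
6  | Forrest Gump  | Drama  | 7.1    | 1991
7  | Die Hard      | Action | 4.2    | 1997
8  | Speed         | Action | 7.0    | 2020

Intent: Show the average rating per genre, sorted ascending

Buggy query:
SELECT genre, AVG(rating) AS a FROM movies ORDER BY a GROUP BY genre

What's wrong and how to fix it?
Bug: GROUP BY must precede ORDER BY

Fix: Move ORDER BY to the end, after GROUP BY

Corrected query:
SELECT genre, AVG(rating) AS a FROM movies GROUP BY genre ORDER BY a

Result:
genre  | a   
-------+-----
Action | 6.05
Comedy | 6.15
Drama  | 6.25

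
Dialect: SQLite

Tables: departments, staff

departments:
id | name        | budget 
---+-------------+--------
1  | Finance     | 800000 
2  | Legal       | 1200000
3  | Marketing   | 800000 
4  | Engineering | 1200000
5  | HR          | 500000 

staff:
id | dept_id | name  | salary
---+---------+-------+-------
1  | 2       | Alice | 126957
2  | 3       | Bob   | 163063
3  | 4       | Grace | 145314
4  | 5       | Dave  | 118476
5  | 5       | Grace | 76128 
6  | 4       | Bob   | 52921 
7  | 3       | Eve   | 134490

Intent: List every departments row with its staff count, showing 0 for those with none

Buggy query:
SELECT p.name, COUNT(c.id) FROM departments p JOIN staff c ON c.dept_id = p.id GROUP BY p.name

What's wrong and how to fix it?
Bug: An inner join excludes parents with zero children

Fix: Switch to LEFT JOIN to retain unmatched parent rows

Corrected query:
SELECT p.name, COUNT(c.id) FROM departments p LEFT JOIN staff c ON c.dept_id = p.id GROUP BY p.name

Result:
name        | COUNT(c.id)
------------+------------
Engineering | 2          
Finance     | 0          
HR          | 2          
Legal       | 1          
Marketing   | 2          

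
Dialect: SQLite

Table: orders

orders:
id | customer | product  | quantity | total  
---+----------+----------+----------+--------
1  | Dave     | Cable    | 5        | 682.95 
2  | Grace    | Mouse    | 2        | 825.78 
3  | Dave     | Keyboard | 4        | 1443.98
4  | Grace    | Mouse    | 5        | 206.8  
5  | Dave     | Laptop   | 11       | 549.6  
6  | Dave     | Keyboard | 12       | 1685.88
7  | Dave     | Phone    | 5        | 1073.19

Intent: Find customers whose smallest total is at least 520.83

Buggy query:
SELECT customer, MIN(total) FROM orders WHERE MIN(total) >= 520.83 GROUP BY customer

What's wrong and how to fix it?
Bug: MIN() in WHERE is a misuse of aggregate

Fix: Use HAVING for the per-group MIN condition

Corrected query:
SELECT customer, MIN(total) FROM orders GROUP BY customer HAVING MIN(total) >= 520.83

Result:
customer | MIN(total)
---------+-----------
Dave     | 549.6     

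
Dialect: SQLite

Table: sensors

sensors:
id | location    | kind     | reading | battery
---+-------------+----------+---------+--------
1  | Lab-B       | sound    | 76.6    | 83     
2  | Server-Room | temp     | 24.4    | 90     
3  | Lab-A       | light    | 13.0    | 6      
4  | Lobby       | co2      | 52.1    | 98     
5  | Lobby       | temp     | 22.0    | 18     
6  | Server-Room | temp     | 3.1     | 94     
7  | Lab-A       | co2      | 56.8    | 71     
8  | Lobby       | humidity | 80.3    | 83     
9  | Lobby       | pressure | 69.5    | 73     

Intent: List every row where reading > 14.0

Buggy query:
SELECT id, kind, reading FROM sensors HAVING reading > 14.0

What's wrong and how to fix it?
Bug: This is a non-aggregate query (no GROUP BY, no aggregates), so in SQLite the HAVING clause is invalid here; a row-level condition belongs in WHERE

Fix: Use WHERE for row-level filtering

Corrected query:
SELECT id, kind, reading FROM sensors WHERE reading > 14.0

Result:
id | kind     | reading
---+----------+--------
1  | sound    | 76.6   
2  | temp     | 24.4   
4  | co2      | 52.1   
5  | temp     | 22     
7  | co2      | 56.8   
8  | humidity | 80.3   
9  | pressure | 69.5   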